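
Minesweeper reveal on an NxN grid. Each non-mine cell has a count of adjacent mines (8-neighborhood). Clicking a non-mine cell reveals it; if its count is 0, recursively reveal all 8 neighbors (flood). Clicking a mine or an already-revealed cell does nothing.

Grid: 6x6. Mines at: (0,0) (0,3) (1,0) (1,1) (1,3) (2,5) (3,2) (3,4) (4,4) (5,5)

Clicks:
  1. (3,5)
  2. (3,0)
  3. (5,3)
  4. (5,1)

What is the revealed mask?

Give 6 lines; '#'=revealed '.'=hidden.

Click 1 (3,5) count=3: revealed 1 new [(3,5)] -> total=1
Click 2 (3,0) count=0: revealed 12 new [(2,0) (2,1) (3,0) (3,1) (4,0) (4,1) (4,2) (4,3) (5,0) (5,1) (5,2) (5,3)] -> total=13
Click 3 (5,3) count=1: revealed 0 new [(none)] -> total=13
Click 4 (5,1) count=0: revealed 0 new [(none)] -> total=13

Answer: ......
......
##....
##...#
####..
####..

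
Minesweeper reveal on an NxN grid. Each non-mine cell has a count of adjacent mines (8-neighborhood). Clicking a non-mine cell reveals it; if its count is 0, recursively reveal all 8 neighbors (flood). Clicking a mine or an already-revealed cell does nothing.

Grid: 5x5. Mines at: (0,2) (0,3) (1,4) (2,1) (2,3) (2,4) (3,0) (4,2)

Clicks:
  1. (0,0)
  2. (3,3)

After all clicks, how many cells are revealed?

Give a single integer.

Click 1 (0,0) count=0: revealed 4 new [(0,0) (0,1) (1,0) (1,1)] -> total=4
Click 2 (3,3) count=3: revealed 1 new [(3,3)] -> total=5

Answer: 5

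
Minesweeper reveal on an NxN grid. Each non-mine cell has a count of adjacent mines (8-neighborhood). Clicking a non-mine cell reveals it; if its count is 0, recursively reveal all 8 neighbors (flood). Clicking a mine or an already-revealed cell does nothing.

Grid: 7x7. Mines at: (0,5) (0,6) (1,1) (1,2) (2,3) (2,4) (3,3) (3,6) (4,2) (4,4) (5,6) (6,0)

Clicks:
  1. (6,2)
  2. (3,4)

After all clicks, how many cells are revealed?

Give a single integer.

Click 1 (6,2) count=0: revealed 10 new [(5,1) (5,2) (5,3) (5,4) (5,5) (6,1) (6,2) (6,3) (6,4) (6,5)] -> total=10
Click 2 (3,4) count=4: revealed 1 new [(3,4)] -> total=11

Answer: 11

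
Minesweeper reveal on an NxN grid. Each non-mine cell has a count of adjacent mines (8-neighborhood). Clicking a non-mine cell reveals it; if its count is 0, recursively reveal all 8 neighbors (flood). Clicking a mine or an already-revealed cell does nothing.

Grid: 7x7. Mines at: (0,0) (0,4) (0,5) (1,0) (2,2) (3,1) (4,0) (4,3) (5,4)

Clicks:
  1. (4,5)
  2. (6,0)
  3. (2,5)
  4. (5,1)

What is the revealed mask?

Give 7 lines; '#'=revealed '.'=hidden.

Click 1 (4,5) count=1: revealed 1 new [(4,5)] -> total=1
Click 2 (6,0) count=0: revealed 8 new [(5,0) (5,1) (5,2) (5,3) (6,0) (6,1) (6,2) (6,3)] -> total=9
Click 3 (2,5) count=0: revealed 18 new [(1,3) (1,4) (1,5) (1,6) (2,3) (2,4) (2,5) (2,6) (3,3) (3,4) (3,5) (3,6) (4,4) (4,6) (5,5) (5,6) (6,5) (6,6)] -> total=27
Click 4 (5,1) count=1: revealed 0 new [(none)] -> total=27

Answer: .......
...####
...####
...####
....###
####.##
####.##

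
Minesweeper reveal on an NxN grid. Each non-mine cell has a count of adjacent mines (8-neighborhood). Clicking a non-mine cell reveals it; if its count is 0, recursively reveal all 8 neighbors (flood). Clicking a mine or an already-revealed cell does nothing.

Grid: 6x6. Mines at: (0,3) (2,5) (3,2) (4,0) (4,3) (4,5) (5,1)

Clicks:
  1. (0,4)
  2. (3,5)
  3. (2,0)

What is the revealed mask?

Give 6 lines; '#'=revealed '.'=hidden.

Answer: ###.#.
###...
###...
##...#
......
......

Derivation:
Click 1 (0,4) count=1: revealed 1 new [(0,4)] -> total=1
Click 2 (3,5) count=2: revealed 1 new [(3,5)] -> total=2
Click 3 (2,0) count=0: revealed 11 new [(0,0) (0,1) (0,2) (1,0) (1,1) (1,2) (2,0) (2,1) (2,2) (3,0) (3,1)] -> total=13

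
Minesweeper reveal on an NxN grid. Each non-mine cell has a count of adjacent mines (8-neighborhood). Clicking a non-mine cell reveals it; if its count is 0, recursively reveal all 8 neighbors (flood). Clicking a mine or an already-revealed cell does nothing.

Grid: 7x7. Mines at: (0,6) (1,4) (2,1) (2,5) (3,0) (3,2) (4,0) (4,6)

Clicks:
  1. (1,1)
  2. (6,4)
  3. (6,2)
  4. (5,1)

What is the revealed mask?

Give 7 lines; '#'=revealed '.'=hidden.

Click 1 (1,1) count=1: revealed 1 new [(1,1)] -> total=1
Click 2 (6,4) count=0: revealed 22 new [(3,3) (3,4) (3,5) (4,1) (4,2) (4,3) (4,4) (4,5) (5,0) (5,1) (5,2) (5,3) (5,4) (5,5) (5,6) (6,0) (6,1) (6,2) (6,3) (6,4) (6,5) (6,6)] -> total=23
Click 3 (6,2) count=0: revealed 0 new [(none)] -> total=23
Click 4 (5,1) count=1: revealed 0 new [(none)] -> total=23

Answer: .......
.#.....
.......
...###.
.#####.
#######
#######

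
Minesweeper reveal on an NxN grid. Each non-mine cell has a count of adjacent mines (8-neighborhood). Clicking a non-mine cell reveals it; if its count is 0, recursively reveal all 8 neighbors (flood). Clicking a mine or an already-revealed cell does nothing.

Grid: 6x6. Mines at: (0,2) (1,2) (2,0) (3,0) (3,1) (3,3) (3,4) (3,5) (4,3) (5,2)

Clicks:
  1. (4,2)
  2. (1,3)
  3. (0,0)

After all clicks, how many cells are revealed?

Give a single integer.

Click 1 (4,2) count=4: revealed 1 new [(4,2)] -> total=1
Click 2 (1,3) count=2: revealed 1 new [(1,3)] -> total=2
Click 3 (0,0) count=0: revealed 4 new [(0,0) (0,1) (1,0) (1,1)] -> total=6

Answer: 6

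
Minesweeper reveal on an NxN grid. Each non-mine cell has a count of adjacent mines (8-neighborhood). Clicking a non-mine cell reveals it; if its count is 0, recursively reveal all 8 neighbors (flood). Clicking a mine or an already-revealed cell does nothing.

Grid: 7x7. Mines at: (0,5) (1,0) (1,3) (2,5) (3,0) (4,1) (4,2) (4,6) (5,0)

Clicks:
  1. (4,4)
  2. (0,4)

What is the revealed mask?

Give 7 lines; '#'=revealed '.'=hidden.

Answer: ....#..
.......
.......
...###.
...###.
.######
.######

Derivation:
Click 1 (4,4) count=0: revealed 18 new [(3,3) (3,4) (3,5) (4,3) (4,4) (4,5) (5,1) (5,2) (5,3) (5,4) (5,5) (5,6) (6,1) (6,2) (6,3) (6,4) (6,5) (6,6)] -> total=18
Click 2 (0,4) count=2: revealed 1 new [(0,4)] -> total=19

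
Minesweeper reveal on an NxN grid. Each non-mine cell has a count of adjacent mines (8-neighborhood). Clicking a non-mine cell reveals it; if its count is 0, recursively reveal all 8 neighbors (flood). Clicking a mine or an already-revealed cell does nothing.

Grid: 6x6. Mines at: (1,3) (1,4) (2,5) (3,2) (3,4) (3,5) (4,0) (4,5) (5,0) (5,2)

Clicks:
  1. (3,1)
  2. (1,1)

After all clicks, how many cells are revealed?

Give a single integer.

Click 1 (3,1) count=2: revealed 1 new [(3,1)] -> total=1
Click 2 (1,1) count=0: revealed 10 new [(0,0) (0,1) (0,2) (1,0) (1,1) (1,2) (2,0) (2,1) (2,2) (3,0)] -> total=11

Answer: 11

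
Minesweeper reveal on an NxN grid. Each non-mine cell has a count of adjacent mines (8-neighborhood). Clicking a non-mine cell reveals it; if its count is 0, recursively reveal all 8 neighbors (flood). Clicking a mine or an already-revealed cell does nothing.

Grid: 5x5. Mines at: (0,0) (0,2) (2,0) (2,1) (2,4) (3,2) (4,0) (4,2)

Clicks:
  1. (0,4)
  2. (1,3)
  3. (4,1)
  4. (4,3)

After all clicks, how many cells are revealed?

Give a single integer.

Answer: 6

Derivation:
Click 1 (0,4) count=0: revealed 4 new [(0,3) (0,4) (1,3) (1,4)] -> total=4
Click 2 (1,3) count=2: revealed 0 new [(none)] -> total=4
Click 3 (4,1) count=3: revealed 1 new [(4,1)] -> total=5
Click 4 (4,3) count=2: revealed 1 new [(4,3)] -> total=6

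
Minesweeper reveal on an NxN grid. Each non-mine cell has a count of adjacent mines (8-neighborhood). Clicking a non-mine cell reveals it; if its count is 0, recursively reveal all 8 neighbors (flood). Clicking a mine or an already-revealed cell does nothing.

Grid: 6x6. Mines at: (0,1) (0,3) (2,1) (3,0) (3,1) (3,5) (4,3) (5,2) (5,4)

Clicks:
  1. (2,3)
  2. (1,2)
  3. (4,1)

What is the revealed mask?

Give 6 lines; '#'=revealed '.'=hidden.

Answer: ......
..###.
..###.
..###.
.#....
......

Derivation:
Click 1 (2,3) count=0: revealed 9 new [(1,2) (1,3) (1,4) (2,2) (2,3) (2,4) (3,2) (3,3) (3,4)] -> total=9
Click 2 (1,2) count=3: revealed 0 new [(none)] -> total=9
Click 3 (4,1) count=3: revealed 1 new [(4,1)] -> total=10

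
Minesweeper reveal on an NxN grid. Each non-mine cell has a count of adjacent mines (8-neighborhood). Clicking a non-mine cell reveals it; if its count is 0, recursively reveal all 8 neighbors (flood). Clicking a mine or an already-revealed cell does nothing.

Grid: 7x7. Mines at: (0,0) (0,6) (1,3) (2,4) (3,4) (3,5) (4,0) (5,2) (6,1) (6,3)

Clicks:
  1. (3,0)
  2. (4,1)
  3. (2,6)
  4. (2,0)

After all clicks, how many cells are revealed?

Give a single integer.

Click 1 (3,0) count=1: revealed 1 new [(3,0)] -> total=1
Click 2 (4,1) count=2: revealed 1 new [(4,1)] -> total=2
Click 3 (2,6) count=1: revealed 1 new [(2,6)] -> total=3
Click 4 (2,0) count=0: revealed 12 new [(1,0) (1,1) (1,2) (2,0) (2,1) (2,2) (2,3) (3,1) (3,2) (3,3) (4,2) (4,3)] -> total=15

Answer: 15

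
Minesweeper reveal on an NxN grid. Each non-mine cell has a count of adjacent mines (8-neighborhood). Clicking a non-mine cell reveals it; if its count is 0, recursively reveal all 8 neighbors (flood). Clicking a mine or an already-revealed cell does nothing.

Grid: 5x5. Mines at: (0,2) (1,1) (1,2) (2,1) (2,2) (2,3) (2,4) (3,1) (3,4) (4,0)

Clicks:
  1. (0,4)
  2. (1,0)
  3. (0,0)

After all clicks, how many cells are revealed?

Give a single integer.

Answer: 6

Derivation:
Click 1 (0,4) count=0: revealed 4 new [(0,3) (0,4) (1,3) (1,4)] -> total=4
Click 2 (1,0) count=2: revealed 1 new [(1,0)] -> total=5
Click 3 (0,0) count=1: revealed 1 new [(0,0)] -> total=6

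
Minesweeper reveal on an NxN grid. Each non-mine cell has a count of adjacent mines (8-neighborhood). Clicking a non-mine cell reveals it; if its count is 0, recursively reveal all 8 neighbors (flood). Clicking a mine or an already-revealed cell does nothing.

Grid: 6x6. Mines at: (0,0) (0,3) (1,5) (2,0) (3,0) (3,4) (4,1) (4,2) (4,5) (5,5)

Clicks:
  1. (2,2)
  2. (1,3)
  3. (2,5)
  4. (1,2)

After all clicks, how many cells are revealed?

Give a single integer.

Answer: 10

Derivation:
Click 1 (2,2) count=0: revealed 9 new [(1,1) (1,2) (1,3) (2,1) (2,2) (2,3) (3,1) (3,2) (3,3)] -> total=9
Click 2 (1,3) count=1: revealed 0 new [(none)] -> total=9
Click 3 (2,5) count=2: revealed 1 new [(2,5)] -> total=10
Click 4 (1,2) count=1: revealed 0 new [(none)] -> total=10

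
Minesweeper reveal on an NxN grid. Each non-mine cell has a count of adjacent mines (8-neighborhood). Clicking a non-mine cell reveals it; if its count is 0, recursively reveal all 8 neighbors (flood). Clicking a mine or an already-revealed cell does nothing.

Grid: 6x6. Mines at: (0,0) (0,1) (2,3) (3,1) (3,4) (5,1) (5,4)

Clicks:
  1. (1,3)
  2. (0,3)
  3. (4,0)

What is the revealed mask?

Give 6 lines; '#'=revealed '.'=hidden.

Answer: ..####
..####
....##
......
#.....
......

Derivation:
Click 1 (1,3) count=1: revealed 1 new [(1,3)] -> total=1
Click 2 (0,3) count=0: revealed 9 new [(0,2) (0,3) (0,4) (0,5) (1,2) (1,4) (1,5) (2,4) (2,5)] -> total=10
Click 3 (4,0) count=2: revealed 1 new [(4,0)] -> total=11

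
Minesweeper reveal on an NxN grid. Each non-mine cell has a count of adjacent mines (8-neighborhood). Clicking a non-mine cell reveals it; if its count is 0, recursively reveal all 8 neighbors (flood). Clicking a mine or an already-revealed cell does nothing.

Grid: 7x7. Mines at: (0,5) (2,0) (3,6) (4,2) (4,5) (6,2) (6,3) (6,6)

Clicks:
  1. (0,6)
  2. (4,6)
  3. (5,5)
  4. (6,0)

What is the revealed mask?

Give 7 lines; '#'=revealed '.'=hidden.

Answer: ......#
.......
.......
##.....
##....#
##...#.
##.....

Derivation:
Click 1 (0,6) count=1: revealed 1 new [(0,6)] -> total=1
Click 2 (4,6) count=2: revealed 1 new [(4,6)] -> total=2
Click 3 (5,5) count=2: revealed 1 new [(5,5)] -> total=3
Click 4 (6,0) count=0: revealed 8 new [(3,0) (3,1) (4,0) (4,1) (5,0) (5,1) (6,0) (6,1)] -> total=11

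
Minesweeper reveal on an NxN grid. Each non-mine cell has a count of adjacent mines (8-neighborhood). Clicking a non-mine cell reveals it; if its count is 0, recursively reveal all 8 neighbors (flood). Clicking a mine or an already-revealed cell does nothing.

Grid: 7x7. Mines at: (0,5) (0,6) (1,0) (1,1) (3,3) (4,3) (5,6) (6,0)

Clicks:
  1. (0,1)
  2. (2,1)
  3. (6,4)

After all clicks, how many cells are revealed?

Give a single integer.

Answer: 12

Derivation:
Click 1 (0,1) count=2: revealed 1 new [(0,1)] -> total=1
Click 2 (2,1) count=2: revealed 1 new [(2,1)] -> total=2
Click 3 (6,4) count=0: revealed 10 new [(5,1) (5,2) (5,3) (5,4) (5,5) (6,1) (6,2) (6,3) (6,4) (6,5)] -> total=12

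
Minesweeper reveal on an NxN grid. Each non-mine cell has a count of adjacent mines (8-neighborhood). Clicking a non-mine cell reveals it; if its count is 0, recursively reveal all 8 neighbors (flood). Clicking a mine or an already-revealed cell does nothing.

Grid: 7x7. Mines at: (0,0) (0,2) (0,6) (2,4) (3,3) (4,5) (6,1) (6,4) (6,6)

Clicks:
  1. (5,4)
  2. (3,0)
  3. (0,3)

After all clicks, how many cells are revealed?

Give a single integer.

Answer: 17

Derivation:
Click 1 (5,4) count=2: revealed 1 new [(5,4)] -> total=1
Click 2 (3,0) count=0: revealed 15 new [(1,0) (1,1) (1,2) (2,0) (2,1) (2,2) (3,0) (3,1) (3,2) (4,0) (4,1) (4,2) (5,0) (5,1) (5,2)] -> total=16
Click 3 (0,3) count=1: revealed 1 new [(0,3)] -> total=17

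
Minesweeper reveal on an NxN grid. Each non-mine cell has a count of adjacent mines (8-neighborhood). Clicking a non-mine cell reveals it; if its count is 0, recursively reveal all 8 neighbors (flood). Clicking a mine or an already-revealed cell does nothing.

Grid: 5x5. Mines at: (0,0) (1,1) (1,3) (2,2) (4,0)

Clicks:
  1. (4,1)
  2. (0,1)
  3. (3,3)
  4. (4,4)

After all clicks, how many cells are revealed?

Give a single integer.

Click 1 (4,1) count=1: revealed 1 new [(4,1)] -> total=1
Click 2 (0,1) count=2: revealed 1 new [(0,1)] -> total=2
Click 3 (3,3) count=1: revealed 1 new [(3,3)] -> total=3
Click 4 (4,4) count=0: revealed 8 new [(2,3) (2,4) (3,1) (3,2) (3,4) (4,2) (4,3) (4,4)] -> total=11

Answer: 11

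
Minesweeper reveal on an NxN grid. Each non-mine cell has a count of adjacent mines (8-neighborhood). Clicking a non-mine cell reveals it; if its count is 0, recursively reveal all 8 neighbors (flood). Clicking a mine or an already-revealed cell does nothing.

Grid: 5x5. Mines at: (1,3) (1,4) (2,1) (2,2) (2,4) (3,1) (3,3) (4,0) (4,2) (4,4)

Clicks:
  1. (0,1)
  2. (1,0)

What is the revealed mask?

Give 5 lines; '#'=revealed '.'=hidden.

Click 1 (0,1) count=0: revealed 6 new [(0,0) (0,1) (0,2) (1,0) (1,1) (1,2)] -> total=6
Click 2 (1,0) count=1: revealed 0 new [(none)] -> total=6

Answer: ###..
###..
.....
.....
.....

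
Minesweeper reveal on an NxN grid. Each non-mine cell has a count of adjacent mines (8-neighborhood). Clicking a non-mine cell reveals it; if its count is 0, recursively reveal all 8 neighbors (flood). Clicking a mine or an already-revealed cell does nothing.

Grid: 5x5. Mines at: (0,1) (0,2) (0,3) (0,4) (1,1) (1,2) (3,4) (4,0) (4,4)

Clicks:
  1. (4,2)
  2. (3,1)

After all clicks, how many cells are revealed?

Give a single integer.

Click 1 (4,2) count=0: revealed 9 new [(2,1) (2,2) (2,3) (3,1) (3,2) (3,3) (4,1) (4,2) (4,3)] -> total=9
Click 2 (3,1) count=1: revealed 0 new [(none)] -> total=9

Answer: 9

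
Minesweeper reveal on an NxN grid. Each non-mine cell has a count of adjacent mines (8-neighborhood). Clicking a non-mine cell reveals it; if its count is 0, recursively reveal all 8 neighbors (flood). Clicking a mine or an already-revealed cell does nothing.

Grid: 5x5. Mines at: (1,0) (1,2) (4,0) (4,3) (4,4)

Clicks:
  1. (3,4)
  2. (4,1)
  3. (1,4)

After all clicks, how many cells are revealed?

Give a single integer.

Click 1 (3,4) count=2: revealed 1 new [(3,4)] -> total=1
Click 2 (4,1) count=1: revealed 1 new [(4,1)] -> total=2
Click 3 (1,4) count=0: revealed 7 new [(0,3) (0,4) (1,3) (1,4) (2,3) (2,4) (3,3)] -> total=9

Answer: 9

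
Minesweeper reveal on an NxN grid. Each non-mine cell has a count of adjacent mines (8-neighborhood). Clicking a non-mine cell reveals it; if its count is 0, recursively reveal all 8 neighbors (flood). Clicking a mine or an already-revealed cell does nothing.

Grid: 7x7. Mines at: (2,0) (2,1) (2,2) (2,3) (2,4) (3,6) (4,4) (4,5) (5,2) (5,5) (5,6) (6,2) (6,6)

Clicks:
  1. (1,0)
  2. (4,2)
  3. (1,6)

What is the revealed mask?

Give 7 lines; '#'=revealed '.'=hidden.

Answer: #######
#######
.....##
.......
..#....
.......
.......

Derivation:
Click 1 (1,0) count=2: revealed 1 new [(1,0)] -> total=1
Click 2 (4,2) count=1: revealed 1 new [(4,2)] -> total=2
Click 3 (1,6) count=0: revealed 15 new [(0,0) (0,1) (0,2) (0,3) (0,4) (0,5) (0,6) (1,1) (1,2) (1,3) (1,4) (1,5) (1,6) (2,5) (2,6)] -> total=17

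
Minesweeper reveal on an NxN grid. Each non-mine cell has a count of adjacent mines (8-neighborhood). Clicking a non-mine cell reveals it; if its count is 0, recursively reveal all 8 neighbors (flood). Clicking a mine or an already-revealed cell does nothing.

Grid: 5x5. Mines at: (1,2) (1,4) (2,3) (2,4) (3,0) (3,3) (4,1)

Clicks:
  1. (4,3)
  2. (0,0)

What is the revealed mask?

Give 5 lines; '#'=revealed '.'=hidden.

Click 1 (4,3) count=1: revealed 1 new [(4,3)] -> total=1
Click 2 (0,0) count=0: revealed 6 new [(0,0) (0,1) (1,0) (1,1) (2,0) (2,1)] -> total=7

Answer: ##...
##...
##...
.....
...#.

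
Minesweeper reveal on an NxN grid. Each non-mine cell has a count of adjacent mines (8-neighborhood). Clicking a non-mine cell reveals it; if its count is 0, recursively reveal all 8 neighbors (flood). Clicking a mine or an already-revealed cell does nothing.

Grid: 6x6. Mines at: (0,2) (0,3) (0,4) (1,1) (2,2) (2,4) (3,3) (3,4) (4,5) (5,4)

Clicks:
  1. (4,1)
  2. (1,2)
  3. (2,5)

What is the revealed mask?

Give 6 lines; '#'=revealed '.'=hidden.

Click 1 (4,1) count=0: revealed 13 new [(2,0) (2,1) (3,0) (3,1) (3,2) (4,0) (4,1) (4,2) (4,3) (5,0) (5,1) (5,2) (5,3)] -> total=13
Click 2 (1,2) count=4: revealed 1 new [(1,2)] -> total=14
Click 3 (2,5) count=2: revealed 1 new [(2,5)] -> total=15

Answer: ......
..#...
##...#
###...
####..
####..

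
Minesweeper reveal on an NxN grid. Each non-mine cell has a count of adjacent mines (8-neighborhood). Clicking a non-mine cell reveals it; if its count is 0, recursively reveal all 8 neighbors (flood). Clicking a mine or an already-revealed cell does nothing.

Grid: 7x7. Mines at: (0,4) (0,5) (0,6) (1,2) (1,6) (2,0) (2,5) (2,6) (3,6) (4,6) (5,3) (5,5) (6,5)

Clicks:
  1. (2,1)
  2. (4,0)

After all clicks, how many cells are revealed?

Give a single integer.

Click 1 (2,1) count=2: revealed 1 new [(2,1)] -> total=1
Click 2 (4,0) count=0: revealed 19 new [(2,2) (2,3) (2,4) (3,0) (3,1) (3,2) (3,3) (3,4) (4,0) (4,1) (4,2) (4,3) (4,4) (5,0) (5,1) (5,2) (6,0) (6,1) (6,2)] -> total=20

Answer: 20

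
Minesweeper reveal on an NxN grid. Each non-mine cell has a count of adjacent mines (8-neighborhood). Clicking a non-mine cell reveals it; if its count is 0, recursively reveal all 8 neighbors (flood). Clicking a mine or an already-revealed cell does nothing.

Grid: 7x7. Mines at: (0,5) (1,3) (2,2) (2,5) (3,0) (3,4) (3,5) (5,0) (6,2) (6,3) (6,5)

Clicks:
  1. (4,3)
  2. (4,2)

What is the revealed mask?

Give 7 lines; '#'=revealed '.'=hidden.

Click 1 (4,3) count=1: revealed 1 new [(4,3)] -> total=1
Click 2 (4,2) count=0: revealed 8 new [(3,1) (3,2) (3,3) (4,1) (4,2) (5,1) (5,2) (5,3)] -> total=9

Answer: .......
.......
.......
.###...
.###...
.###...
.......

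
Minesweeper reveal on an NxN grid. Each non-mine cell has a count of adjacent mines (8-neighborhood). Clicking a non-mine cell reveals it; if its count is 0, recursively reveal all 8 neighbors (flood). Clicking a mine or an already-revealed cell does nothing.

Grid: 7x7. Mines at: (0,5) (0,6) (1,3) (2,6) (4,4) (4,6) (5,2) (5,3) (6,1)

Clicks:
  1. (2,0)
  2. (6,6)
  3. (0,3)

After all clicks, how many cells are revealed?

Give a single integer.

Answer: 27

Derivation:
Click 1 (2,0) count=0: revealed 20 new [(0,0) (0,1) (0,2) (1,0) (1,1) (1,2) (2,0) (2,1) (2,2) (2,3) (3,0) (3,1) (3,2) (3,3) (4,0) (4,1) (4,2) (4,3) (5,0) (5,1)] -> total=20
Click 2 (6,6) count=0: revealed 6 new [(5,4) (5,5) (5,6) (6,4) (6,5) (6,6)] -> total=26
Click 3 (0,3) count=1: revealed 1 new [(0,3)] -> total=27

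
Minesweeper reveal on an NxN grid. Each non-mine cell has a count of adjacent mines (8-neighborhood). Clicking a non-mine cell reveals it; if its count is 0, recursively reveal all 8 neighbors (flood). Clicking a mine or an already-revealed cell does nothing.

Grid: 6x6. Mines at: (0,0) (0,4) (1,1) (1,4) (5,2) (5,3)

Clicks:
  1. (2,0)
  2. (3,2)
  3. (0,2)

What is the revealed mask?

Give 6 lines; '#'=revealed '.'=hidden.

Answer: ..#...
......
######
######
######
##..##

Derivation:
Click 1 (2,0) count=1: revealed 1 new [(2,0)] -> total=1
Click 2 (3,2) count=0: revealed 21 new [(2,1) (2,2) (2,3) (2,4) (2,5) (3,0) (3,1) (3,2) (3,3) (3,4) (3,5) (4,0) (4,1) (4,2) (4,3) (4,4) (4,5) (5,0) (5,1) (5,4) (5,5)] -> total=22
Click 3 (0,2) count=1: revealed 1 new [(0,2)] -> total=23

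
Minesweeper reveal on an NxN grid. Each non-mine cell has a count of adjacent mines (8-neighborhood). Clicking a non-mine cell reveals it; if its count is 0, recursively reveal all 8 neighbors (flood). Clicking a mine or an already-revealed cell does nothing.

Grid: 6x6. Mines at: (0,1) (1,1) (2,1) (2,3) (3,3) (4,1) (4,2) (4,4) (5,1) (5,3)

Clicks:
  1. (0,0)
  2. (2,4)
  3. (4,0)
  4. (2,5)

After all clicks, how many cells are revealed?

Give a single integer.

Click 1 (0,0) count=2: revealed 1 new [(0,0)] -> total=1
Click 2 (2,4) count=2: revealed 1 new [(2,4)] -> total=2
Click 3 (4,0) count=2: revealed 1 new [(4,0)] -> total=3
Click 4 (2,5) count=0: revealed 11 new [(0,2) (0,3) (0,4) (0,5) (1,2) (1,3) (1,4) (1,5) (2,5) (3,4) (3,5)] -> total=14

Answer: 14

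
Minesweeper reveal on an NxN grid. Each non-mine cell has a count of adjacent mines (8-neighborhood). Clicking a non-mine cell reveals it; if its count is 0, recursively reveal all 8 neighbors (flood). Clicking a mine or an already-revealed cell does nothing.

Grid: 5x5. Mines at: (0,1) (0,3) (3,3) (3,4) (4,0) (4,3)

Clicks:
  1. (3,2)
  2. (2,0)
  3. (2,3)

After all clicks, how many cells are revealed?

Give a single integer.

Click 1 (3,2) count=2: revealed 1 new [(3,2)] -> total=1
Click 2 (2,0) count=0: revealed 8 new [(1,0) (1,1) (1,2) (2,0) (2,1) (2,2) (3,0) (3,1)] -> total=9
Click 3 (2,3) count=2: revealed 1 new [(2,3)] -> total=10

Answer: 10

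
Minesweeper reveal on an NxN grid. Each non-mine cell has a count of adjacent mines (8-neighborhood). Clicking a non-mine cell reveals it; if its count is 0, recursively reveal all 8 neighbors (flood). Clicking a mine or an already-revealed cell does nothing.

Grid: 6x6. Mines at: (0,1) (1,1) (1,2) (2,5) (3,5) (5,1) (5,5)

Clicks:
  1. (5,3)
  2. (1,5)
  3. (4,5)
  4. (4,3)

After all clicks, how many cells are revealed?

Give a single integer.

Click 1 (5,3) count=0: revealed 18 new [(2,0) (2,1) (2,2) (2,3) (2,4) (3,0) (3,1) (3,2) (3,3) (3,4) (4,0) (4,1) (4,2) (4,3) (4,4) (5,2) (5,3) (5,4)] -> total=18
Click 2 (1,5) count=1: revealed 1 new [(1,5)] -> total=19
Click 3 (4,5) count=2: revealed 1 new [(4,5)] -> total=20
Click 4 (4,3) count=0: revealed 0 new [(none)] -> total=20

Answer: 20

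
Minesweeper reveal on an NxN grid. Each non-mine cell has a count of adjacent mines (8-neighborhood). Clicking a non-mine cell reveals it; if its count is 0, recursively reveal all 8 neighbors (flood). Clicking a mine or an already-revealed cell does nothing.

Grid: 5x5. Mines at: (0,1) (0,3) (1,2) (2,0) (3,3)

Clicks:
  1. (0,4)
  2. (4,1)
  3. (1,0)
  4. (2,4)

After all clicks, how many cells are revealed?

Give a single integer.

Click 1 (0,4) count=1: revealed 1 new [(0,4)] -> total=1
Click 2 (4,1) count=0: revealed 6 new [(3,0) (3,1) (3,2) (4,0) (4,1) (4,2)] -> total=7
Click 3 (1,0) count=2: revealed 1 new [(1,0)] -> total=8
Click 4 (2,4) count=1: revealed 1 new [(2,4)] -> total=9

Answer: 9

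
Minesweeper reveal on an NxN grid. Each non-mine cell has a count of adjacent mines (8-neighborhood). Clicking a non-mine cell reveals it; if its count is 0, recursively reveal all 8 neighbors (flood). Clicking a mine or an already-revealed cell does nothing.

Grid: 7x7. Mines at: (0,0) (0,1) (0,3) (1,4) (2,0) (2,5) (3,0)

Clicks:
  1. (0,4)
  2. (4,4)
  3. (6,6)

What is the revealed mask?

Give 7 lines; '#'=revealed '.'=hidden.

Click 1 (0,4) count=2: revealed 1 new [(0,4)] -> total=1
Click 2 (4,4) count=0: revealed 34 new [(1,1) (1,2) (1,3) (2,1) (2,2) (2,3) (2,4) (3,1) (3,2) (3,3) (3,4) (3,5) (3,6) (4,0) (4,1) (4,2) (4,3) (4,4) (4,5) (4,6) (5,0) (5,1) (5,2) (5,3) (5,4) (5,5) (5,6) (6,0) (6,1) (6,2) (6,3) (6,4) (6,5) (6,6)] -> total=35
Click 3 (6,6) count=0: revealed 0 new [(none)] -> total=35

Answer: ....#..
.###...
.####..
.######
#######
#######
#######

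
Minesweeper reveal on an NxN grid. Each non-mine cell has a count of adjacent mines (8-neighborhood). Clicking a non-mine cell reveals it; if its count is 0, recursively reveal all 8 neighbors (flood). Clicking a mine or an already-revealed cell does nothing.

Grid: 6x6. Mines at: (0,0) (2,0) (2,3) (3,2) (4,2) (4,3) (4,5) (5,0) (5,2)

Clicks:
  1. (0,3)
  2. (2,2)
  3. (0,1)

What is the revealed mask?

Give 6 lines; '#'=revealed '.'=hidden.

Click 1 (0,3) count=0: revealed 14 new [(0,1) (0,2) (0,3) (0,4) (0,5) (1,1) (1,2) (1,3) (1,4) (1,5) (2,4) (2,5) (3,4) (3,5)] -> total=14
Click 2 (2,2) count=2: revealed 1 new [(2,2)] -> total=15
Click 3 (0,1) count=1: revealed 0 new [(none)] -> total=15

Answer: .#####
.#####
..#.##
....##
......
......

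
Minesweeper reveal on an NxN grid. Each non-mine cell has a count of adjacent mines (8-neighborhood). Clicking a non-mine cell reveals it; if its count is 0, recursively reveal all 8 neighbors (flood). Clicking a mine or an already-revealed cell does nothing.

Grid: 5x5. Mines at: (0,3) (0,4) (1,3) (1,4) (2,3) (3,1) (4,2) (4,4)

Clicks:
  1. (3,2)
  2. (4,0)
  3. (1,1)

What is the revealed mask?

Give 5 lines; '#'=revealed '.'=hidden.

Answer: ###..
###..
###..
..#..
#....

Derivation:
Click 1 (3,2) count=3: revealed 1 new [(3,2)] -> total=1
Click 2 (4,0) count=1: revealed 1 new [(4,0)] -> total=2
Click 3 (1,1) count=0: revealed 9 new [(0,0) (0,1) (0,2) (1,0) (1,1) (1,2) (2,0) (2,1) (2,2)] -> total=11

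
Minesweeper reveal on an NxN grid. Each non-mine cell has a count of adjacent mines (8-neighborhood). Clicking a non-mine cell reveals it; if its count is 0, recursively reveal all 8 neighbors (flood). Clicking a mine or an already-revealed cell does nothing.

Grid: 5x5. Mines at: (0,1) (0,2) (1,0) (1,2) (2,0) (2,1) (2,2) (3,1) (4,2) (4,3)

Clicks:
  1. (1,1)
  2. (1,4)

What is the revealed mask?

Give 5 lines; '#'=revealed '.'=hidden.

Answer: ...##
.#.##
...##
...##
.....

Derivation:
Click 1 (1,1) count=7: revealed 1 new [(1,1)] -> total=1
Click 2 (1,4) count=0: revealed 8 new [(0,3) (0,4) (1,3) (1,4) (2,3) (2,4) (3,3) (3,4)] -> total=9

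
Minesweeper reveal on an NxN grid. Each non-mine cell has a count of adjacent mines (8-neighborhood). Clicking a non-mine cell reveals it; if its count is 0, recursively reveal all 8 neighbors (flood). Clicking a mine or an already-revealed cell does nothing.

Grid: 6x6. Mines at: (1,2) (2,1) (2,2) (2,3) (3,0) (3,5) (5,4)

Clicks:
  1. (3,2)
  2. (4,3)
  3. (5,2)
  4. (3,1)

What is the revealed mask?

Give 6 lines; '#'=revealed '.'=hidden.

Click 1 (3,2) count=3: revealed 1 new [(3,2)] -> total=1
Click 2 (4,3) count=1: revealed 1 new [(4,3)] -> total=2
Click 3 (5,2) count=0: revealed 9 new [(3,1) (3,3) (4,0) (4,1) (4,2) (5,0) (5,1) (5,2) (5,3)] -> total=11
Click 4 (3,1) count=3: revealed 0 new [(none)] -> total=11

Answer: ......
......
......
.###..
####..
####..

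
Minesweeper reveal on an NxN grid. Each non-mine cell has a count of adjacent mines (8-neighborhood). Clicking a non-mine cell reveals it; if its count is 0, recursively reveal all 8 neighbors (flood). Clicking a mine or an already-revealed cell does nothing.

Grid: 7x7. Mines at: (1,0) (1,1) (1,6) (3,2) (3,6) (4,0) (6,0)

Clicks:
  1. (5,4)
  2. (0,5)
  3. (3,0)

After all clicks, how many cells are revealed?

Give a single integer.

Answer: 34

Derivation:
Click 1 (5,4) count=0: revealed 33 new [(0,2) (0,3) (0,4) (0,5) (1,2) (1,3) (1,4) (1,5) (2,2) (2,3) (2,4) (2,5) (3,3) (3,4) (3,5) (4,1) (4,2) (4,3) (4,4) (4,5) (4,6) (5,1) (5,2) (5,3) (5,4) (5,5) (5,6) (6,1) (6,2) (6,3) (6,4) (6,5) (6,6)] -> total=33
Click 2 (0,5) count=1: revealed 0 new [(none)] -> total=33
Click 3 (3,0) count=1: revealed 1 new [(3,0)] -> total=34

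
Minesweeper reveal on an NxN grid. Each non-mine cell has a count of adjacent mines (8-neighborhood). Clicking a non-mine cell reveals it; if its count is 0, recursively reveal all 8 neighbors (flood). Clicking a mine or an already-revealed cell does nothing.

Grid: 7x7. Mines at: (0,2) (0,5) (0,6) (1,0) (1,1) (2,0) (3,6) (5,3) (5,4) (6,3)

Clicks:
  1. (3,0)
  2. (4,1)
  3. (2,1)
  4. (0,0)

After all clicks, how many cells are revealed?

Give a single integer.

Answer: 28

Derivation:
Click 1 (3,0) count=1: revealed 1 new [(3,0)] -> total=1
Click 2 (4,1) count=0: revealed 26 new [(1,2) (1,3) (1,4) (1,5) (2,1) (2,2) (2,3) (2,4) (2,5) (3,1) (3,2) (3,3) (3,4) (3,5) (4,0) (4,1) (4,2) (4,3) (4,4) (4,5) (5,0) (5,1) (5,2) (6,0) (6,1) (6,2)] -> total=27
Click 3 (2,1) count=3: revealed 0 new [(none)] -> total=27
Click 4 (0,0) count=2: revealed 1 new [(0,0)] -> total=28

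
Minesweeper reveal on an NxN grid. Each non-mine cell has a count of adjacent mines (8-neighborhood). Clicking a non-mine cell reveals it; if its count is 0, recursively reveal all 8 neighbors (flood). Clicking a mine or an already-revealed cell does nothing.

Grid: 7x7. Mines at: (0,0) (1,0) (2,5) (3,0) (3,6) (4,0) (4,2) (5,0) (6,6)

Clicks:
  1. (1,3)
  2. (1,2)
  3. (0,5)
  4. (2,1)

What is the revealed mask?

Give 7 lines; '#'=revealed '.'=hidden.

Answer: .######
.######
.####..
.####..
.......
.......
.......

Derivation:
Click 1 (1,3) count=0: revealed 20 new [(0,1) (0,2) (0,3) (0,4) (0,5) (0,6) (1,1) (1,2) (1,3) (1,4) (1,5) (1,6) (2,1) (2,2) (2,3) (2,4) (3,1) (3,2) (3,3) (3,4)] -> total=20
Click 2 (1,2) count=0: revealed 0 new [(none)] -> total=20
Click 3 (0,5) count=0: revealed 0 new [(none)] -> total=20
Click 4 (2,1) count=2: revealed 0 new [(none)] -> total=20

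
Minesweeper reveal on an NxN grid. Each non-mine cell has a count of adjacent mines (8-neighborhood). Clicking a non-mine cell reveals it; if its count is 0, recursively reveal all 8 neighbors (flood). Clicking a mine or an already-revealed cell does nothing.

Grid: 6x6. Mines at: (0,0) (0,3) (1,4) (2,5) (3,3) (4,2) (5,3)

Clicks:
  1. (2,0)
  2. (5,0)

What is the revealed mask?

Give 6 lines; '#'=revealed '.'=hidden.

Click 1 (2,0) count=0: revealed 13 new [(1,0) (1,1) (1,2) (2,0) (2,1) (2,2) (3,0) (3,1) (3,2) (4,0) (4,1) (5,0) (5,1)] -> total=13
Click 2 (5,0) count=0: revealed 0 new [(none)] -> total=13

Answer: ......
###...
###...
###...
##....
##....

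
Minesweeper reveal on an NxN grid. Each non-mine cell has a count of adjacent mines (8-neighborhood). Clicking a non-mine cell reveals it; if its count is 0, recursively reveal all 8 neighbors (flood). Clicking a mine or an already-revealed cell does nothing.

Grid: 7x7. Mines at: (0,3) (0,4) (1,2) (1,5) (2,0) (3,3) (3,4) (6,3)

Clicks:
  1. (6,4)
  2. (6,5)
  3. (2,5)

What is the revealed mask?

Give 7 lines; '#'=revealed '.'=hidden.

Answer: .......
.......
.....##
.....##
....###
....###
....###

Derivation:
Click 1 (6,4) count=1: revealed 1 new [(6,4)] -> total=1
Click 2 (6,5) count=0: revealed 12 new [(2,5) (2,6) (3,5) (3,6) (4,4) (4,5) (4,6) (5,4) (5,5) (5,6) (6,5) (6,6)] -> total=13
Click 3 (2,5) count=2: revealed 0 new [(none)] -> total=13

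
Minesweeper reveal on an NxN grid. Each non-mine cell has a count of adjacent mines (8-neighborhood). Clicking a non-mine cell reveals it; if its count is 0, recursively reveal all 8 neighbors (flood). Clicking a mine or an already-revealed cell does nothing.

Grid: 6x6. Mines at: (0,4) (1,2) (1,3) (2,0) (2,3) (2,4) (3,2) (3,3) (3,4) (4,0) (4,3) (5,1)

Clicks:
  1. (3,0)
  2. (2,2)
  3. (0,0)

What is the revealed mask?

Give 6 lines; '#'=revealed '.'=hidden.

Answer: ##....
##....
..#...
#.....
......
......

Derivation:
Click 1 (3,0) count=2: revealed 1 new [(3,0)] -> total=1
Click 2 (2,2) count=5: revealed 1 new [(2,2)] -> total=2
Click 3 (0,0) count=0: revealed 4 new [(0,0) (0,1) (1,0) (1,1)] -> total=6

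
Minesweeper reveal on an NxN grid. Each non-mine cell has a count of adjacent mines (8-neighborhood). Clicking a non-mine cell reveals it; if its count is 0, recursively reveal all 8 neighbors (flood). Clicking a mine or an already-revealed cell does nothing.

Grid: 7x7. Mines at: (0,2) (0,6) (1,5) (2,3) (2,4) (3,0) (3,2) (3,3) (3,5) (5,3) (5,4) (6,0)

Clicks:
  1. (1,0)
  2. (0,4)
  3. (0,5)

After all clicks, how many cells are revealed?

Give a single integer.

Answer: 8

Derivation:
Click 1 (1,0) count=0: revealed 6 new [(0,0) (0,1) (1,0) (1,1) (2,0) (2,1)] -> total=6
Click 2 (0,4) count=1: revealed 1 new [(0,4)] -> total=7
Click 3 (0,5) count=2: revealed 1 new [(0,5)] -> total=8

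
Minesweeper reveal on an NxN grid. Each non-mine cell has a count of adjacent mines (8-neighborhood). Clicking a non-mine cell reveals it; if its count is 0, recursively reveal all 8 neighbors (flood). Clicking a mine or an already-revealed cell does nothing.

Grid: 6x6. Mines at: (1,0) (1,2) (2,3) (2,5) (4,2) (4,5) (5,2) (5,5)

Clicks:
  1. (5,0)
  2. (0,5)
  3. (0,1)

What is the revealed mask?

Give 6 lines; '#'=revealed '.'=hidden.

Answer: .#.###
...###
##....
##....
##....
##....

Derivation:
Click 1 (5,0) count=0: revealed 8 new [(2,0) (2,1) (3,0) (3,1) (4,0) (4,1) (5,0) (5,1)] -> total=8
Click 2 (0,5) count=0: revealed 6 new [(0,3) (0,4) (0,5) (1,3) (1,4) (1,5)] -> total=14
Click 3 (0,1) count=2: revealed 1 new [(0,1)] -> total=15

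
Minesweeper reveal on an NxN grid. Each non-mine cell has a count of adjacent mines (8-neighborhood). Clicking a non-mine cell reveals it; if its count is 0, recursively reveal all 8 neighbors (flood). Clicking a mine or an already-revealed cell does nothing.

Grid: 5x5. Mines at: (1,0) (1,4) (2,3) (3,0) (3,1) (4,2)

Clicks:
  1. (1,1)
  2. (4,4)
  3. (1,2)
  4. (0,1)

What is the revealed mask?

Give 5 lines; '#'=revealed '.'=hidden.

Answer: .#...
.##..
.....
...##
...##

Derivation:
Click 1 (1,1) count=1: revealed 1 new [(1,1)] -> total=1
Click 2 (4,4) count=0: revealed 4 new [(3,3) (3,4) (4,3) (4,4)] -> total=5
Click 3 (1,2) count=1: revealed 1 new [(1,2)] -> total=6
Click 4 (0,1) count=1: revealed 1 new [(0,1)] -> total=7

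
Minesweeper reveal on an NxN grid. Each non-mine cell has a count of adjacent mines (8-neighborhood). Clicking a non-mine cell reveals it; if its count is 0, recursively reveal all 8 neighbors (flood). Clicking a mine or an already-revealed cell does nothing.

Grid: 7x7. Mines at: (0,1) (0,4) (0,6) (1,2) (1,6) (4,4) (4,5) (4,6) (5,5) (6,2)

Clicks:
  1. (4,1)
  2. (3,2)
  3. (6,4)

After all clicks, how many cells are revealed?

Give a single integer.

Click 1 (4,1) count=0: revealed 20 new [(1,0) (1,1) (2,0) (2,1) (2,2) (2,3) (3,0) (3,1) (3,2) (3,3) (4,0) (4,1) (4,2) (4,3) (5,0) (5,1) (5,2) (5,3) (6,0) (6,1)] -> total=20
Click 2 (3,2) count=0: revealed 0 new [(none)] -> total=20
Click 3 (6,4) count=1: revealed 1 new [(6,4)] -> total=21

Answer: 21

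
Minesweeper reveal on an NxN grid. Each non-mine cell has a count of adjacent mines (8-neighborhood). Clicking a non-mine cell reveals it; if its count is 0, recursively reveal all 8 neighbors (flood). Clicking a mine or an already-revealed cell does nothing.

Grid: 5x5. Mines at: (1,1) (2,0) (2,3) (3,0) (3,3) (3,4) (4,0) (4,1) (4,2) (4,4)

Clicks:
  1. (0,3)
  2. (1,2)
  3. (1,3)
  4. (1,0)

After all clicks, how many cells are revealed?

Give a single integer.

Click 1 (0,3) count=0: revealed 6 new [(0,2) (0,3) (0,4) (1,2) (1,3) (1,4)] -> total=6
Click 2 (1,2) count=2: revealed 0 new [(none)] -> total=6
Click 3 (1,3) count=1: revealed 0 new [(none)] -> total=6
Click 4 (1,0) count=2: revealed 1 new [(1,0)] -> total=7

Answer: 7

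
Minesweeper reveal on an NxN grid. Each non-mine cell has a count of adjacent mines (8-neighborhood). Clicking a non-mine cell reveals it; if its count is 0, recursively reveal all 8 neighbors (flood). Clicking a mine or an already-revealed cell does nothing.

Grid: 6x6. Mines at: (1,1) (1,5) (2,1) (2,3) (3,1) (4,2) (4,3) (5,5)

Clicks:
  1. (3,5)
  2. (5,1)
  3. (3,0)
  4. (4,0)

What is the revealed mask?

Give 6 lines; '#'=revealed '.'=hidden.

Click 1 (3,5) count=0: revealed 6 new [(2,4) (2,5) (3,4) (3,5) (4,4) (4,5)] -> total=6
Click 2 (5,1) count=1: revealed 1 new [(5,1)] -> total=7
Click 3 (3,0) count=2: revealed 1 new [(3,0)] -> total=8
Click 4 (4,0) count=1: revealed 1 new [(4,0)] -> total=9

Answer: ......
......
....##
#...##
#...##
.#....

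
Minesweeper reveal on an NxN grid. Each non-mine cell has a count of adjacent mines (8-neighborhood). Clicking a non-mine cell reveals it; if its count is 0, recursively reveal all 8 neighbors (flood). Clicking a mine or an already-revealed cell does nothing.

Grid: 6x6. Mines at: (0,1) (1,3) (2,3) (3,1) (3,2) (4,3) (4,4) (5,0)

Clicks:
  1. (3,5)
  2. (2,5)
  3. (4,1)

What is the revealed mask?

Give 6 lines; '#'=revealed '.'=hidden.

Click 1 (3,5) count=1: revealed 1 new [(3,5)] -> total=1
Click 2 (2,5) count=0: revealed 7 new [(0,4) (0,5) (1,4) (1,5) (2,4) (2,5) (3,4)] -> total=8
Click 3 (4,1) count=3: revealed 1 new [(4,1)] -> total=9

Answer: ....##
....##
....##
....##
.#....
......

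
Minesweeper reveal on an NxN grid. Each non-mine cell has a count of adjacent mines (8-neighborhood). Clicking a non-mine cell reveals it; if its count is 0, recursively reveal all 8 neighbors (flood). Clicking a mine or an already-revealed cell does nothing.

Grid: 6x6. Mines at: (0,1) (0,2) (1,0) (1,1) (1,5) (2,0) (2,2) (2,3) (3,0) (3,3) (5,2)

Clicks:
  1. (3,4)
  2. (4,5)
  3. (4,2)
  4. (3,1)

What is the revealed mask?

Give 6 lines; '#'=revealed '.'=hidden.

Click 1 (3,4) count=2: revealed 1 new [(3,4)] -> total=1
Click 2 (4,5) count=0: revealed 9 new [(2,4) (2,5) (3,5) (4,3) (4,4) (4,5) (5,3) (5,4) (5,5)] -> total=10
Click 3 (4,2) count=2: revealed 1 new [(4,2)] -> total=11
Click 4 (3,1) count=3: revealed 1 new [(3,1)] -> total=12

Answer: ......
......
....##
.#..##
..####
...###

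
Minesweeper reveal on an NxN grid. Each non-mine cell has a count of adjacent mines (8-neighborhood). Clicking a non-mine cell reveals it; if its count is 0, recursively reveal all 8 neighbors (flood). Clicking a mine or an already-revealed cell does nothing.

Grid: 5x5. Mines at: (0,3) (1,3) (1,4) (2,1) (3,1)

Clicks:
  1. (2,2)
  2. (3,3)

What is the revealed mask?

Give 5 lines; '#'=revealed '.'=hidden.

Answer: .....
.....
..###
..###
..###

Derivation:
Click 1 (2,2) count=3: revealed 1 new [(2,2)] -> total=1
Click 2 (3,3) count=0: revealed 8 new [(2,3) (2,4) (3,2) (3,3) (3,4) (4,2) (4,3) (4,4)] -> total=9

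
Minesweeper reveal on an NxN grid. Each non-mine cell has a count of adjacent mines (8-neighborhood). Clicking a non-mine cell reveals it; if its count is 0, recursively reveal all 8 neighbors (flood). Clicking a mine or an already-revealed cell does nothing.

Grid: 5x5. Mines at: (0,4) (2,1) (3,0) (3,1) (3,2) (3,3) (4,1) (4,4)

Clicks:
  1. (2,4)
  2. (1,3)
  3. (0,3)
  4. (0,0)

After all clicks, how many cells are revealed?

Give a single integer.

Answer: 9

Derivation:
Click 1 (2,4) count=1: revealed 1 new [(2,4)] -> total=1
Click 2 (1,3) count=1: revealed 1 new [(1,3)] -> total=2
Click 3 (0,3) count=1: revealed 1 new [(0,3)] -> total=3
Click 4 (0,0) count=0: revealed 6 new [(0,0) (0,1) (0,2) (1,0) (1,1) (1,2)] -> total=9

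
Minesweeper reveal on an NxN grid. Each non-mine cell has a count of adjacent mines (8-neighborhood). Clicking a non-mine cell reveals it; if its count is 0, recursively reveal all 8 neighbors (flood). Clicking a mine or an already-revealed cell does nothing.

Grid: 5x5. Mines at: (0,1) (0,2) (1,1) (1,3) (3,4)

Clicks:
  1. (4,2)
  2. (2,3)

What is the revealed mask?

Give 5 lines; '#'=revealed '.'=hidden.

Click 1 (4,2) count=0: revealed 12 new [(2,0) (2,1) (2,2) (2,3) (3,0) (3,1) (3,2) (3,3) (4,0) (4,1) (4,2) (4,3)] -> total=12
Click 2 (2,3) count=2: revealed 0 new [(none)] -> total=12

Answer: .....
.....
####.
####.
####.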